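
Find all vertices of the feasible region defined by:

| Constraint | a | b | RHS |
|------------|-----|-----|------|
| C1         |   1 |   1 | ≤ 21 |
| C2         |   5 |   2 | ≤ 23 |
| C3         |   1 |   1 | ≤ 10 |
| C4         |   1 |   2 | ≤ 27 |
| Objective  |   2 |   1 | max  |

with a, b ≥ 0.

(0, 0), (4.6, 0), (1, 9), (0, 10)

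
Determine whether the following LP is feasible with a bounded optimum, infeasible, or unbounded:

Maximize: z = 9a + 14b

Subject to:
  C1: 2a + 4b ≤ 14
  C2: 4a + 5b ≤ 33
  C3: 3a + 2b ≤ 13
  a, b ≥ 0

Feasible with a bounded optimal solution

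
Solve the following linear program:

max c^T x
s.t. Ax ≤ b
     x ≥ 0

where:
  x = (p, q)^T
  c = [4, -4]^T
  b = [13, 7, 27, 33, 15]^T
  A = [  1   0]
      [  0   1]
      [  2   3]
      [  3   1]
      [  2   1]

Evaluate the objective at each vertex of the feasible region:
  z(0, 0) = 0
  z(7.5, 0) = 30  ←
  z(4.5, 6) = -6
  z(3, 7) = -16
  z(0, 7) = -28
The maximum is at p = 7.5, q = 0.

p = 7.5, q = 0, z = 30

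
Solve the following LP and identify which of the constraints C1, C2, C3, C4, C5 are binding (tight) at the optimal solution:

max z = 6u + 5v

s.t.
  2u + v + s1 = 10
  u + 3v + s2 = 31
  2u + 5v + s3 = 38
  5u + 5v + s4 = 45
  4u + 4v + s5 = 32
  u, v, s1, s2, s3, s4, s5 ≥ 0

At u = 2, v = 6, compute slack b - a·x for each constraint:
  C1: 10 − 10 = 0  (binding)
  C2: 31 − 20 = 11  (slack)
  C3: 38 − 34 = 4  (slack)
  C4: 45 − 40 = 5  (slack)
  C5: 32 − 32 = 0  (binding)

Optimal: u = 2, v = 6
Binding: C1, C5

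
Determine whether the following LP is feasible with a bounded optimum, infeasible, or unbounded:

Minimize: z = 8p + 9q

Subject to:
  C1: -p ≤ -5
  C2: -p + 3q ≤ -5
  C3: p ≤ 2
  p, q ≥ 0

Infeasible (no feasible solution exists)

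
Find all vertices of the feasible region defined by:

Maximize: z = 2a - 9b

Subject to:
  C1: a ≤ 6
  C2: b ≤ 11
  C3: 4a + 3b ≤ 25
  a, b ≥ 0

(0, 0), (6, 0), (6, 0.3333), (0, 8.333)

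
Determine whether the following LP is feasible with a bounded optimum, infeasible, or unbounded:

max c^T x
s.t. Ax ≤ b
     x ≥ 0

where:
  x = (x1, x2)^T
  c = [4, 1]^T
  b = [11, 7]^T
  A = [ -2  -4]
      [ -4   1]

Unbounded (objective can increase without bound)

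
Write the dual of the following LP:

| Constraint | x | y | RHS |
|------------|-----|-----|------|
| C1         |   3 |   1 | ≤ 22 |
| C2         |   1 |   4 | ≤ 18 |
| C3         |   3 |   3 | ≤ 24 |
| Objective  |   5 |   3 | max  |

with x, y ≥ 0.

Primal max cᵀx s.t. Ax ≤ b, x ≥ 0  →  Dual min bᵀy s.t. Aᵀy ≥ c, y ≥ 0.

Minimize: z = 22y1 + 18y2 + 24y3

Subject to:
  3y1 + y2 + 3y3 ≥ 5
  y1 + 4y2 + 3y3 ≥ 3
  y1, y2, y3 ≥ 0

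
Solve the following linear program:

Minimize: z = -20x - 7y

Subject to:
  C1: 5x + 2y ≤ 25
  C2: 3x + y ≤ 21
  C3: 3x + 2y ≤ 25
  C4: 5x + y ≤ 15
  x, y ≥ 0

Evaluate the objective at each vertex of the feasible region:
  z(0, 0) = 0
  z(3, 0) = -60
  z(1, 10) = -90  ←
  z(0, 12.5) = -87.5
The minimum is at x = 1, y = 10.

x = 1, y = 10, z = -90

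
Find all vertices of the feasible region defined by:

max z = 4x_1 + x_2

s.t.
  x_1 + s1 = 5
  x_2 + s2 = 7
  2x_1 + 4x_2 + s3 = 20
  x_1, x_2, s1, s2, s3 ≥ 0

(0, 0), (5, 0), (5, 2.5), (0, 5)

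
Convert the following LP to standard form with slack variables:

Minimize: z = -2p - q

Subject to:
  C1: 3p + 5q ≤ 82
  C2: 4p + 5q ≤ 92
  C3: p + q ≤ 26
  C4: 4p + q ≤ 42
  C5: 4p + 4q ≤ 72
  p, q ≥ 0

min z = -2p - q

s.t.
  3p + 5q + s1 = 82
  4p + 5q + s2 = 92
  p + q + s3 = 26
  4p + q + s4 = 42
  4p + 4q + s5 = 72
  p, q, s1, s2, s3, s4, s5 ≥ 0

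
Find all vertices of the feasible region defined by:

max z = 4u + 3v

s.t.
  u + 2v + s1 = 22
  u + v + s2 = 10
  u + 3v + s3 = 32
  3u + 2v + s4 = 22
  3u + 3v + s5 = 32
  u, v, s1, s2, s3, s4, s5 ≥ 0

(0, 0), (7.333, 0), (2, 8), (0, 10)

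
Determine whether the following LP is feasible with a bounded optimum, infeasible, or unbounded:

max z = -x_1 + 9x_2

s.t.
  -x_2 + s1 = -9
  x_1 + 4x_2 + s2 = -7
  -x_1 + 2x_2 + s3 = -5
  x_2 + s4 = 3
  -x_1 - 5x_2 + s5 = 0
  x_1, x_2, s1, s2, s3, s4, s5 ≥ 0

Infeasible (no feasible solution exists)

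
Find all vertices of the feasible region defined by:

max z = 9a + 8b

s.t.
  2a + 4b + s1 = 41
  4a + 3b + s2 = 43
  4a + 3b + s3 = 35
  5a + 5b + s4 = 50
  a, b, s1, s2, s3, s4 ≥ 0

(0, 0), (8.75, 0), (5, 5), (0, 10)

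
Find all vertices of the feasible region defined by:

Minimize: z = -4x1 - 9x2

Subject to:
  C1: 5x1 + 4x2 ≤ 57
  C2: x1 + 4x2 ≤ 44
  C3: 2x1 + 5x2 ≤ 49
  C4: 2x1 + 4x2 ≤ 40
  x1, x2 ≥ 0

(0, 0), (11.4, 0), (5.667, 7.167), (2, 9), (0, 9.8)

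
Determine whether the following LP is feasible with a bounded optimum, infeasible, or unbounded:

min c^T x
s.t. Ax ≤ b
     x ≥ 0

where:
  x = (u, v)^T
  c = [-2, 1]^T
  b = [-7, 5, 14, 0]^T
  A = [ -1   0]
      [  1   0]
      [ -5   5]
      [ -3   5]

Infeasible (no feasible solution exists)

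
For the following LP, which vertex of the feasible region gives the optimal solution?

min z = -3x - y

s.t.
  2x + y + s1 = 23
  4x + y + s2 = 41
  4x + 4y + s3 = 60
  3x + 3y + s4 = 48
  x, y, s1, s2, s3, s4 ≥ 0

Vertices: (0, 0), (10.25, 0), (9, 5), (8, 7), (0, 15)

Evaluate the objective at each vertex of the feasible region:
  z(0, 0) = 0
  z(10.25, 0) = -30.75
  z(9, 5) = -32  ←
  z(8, 7) = -31
  z(0, 15) = -15
The minimum is at x = 9, y = 5.

(9, 5)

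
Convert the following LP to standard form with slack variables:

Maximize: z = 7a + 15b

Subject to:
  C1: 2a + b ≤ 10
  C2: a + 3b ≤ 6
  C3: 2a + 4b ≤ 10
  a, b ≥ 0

max z = 7a + 15b

s.t.
  2a + b + s1 = 10
  a + 3b + s2 = 6
  2a + 4b + s3 = 10
  a, b, s1, s2, s3 ≥ 0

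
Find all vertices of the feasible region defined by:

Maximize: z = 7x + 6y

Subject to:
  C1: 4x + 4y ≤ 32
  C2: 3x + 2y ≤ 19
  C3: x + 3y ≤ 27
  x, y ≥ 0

(0, 0), (6.333, 0), (3, 5), (0, 8)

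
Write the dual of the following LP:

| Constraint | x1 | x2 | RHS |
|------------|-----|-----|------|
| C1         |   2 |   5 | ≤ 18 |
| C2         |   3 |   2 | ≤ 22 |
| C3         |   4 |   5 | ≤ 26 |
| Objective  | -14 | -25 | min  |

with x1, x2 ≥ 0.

Primal min cᵀx s.t. Ax ≤ b, x ≥ 0  →  Dual max −bᵀy s.t. Aᵀy ≥ −c, y ≥ 0.

Maximize: z = -18y1 - 22y2 - 26y3

Subject to:
  2y1 + 3y2 + 4y3 ≥ 14
  5y1 + 2y2 + 5y3 ≥ 25
  y1, y2, y3 ≥ 0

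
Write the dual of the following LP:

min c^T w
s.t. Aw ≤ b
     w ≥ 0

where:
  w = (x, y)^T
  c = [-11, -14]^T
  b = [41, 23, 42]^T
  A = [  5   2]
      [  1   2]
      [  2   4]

Primal min cᵀx s.t. Ax ≤ b, x ≥ 0  →  Dual max −bᵀy s.t. Aᵀy ≥ −c, y ≥ 0.

Maximize: z = -41y1 - 23y2 - 42y3

Subject to:
  5y1 + y2 + 2y3 ≥ 11
  2y1 + 2y2 + 4y3 ≥ 14
  y1, y2, y3 ≥ 0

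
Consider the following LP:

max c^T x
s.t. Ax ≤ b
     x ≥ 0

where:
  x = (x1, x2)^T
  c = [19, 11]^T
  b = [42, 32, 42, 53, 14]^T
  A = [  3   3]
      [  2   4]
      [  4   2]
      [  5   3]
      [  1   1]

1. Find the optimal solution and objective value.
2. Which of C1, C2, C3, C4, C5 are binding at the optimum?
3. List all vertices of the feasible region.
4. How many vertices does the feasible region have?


1. x1 = 10, x2 = 1, z = 201
2. C3, C4
3. (0, 0), (10.5, 0), (10, 1), (8.286, 3.857), (0, 8)
4. 5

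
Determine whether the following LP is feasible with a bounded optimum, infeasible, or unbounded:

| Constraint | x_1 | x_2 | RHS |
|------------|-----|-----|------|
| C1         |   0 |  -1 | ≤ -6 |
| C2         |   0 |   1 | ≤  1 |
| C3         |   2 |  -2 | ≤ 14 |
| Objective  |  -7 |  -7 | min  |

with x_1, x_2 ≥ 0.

Infeasible (no feasible solution exists)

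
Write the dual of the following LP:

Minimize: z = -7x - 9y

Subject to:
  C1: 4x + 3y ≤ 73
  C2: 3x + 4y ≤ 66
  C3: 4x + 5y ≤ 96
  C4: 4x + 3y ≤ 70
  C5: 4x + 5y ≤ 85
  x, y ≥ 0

Primal min cᵀx s.t. Ax ≤ b, x ≥ 0  →  Dual max −bᵀy s.t. Aᵀy ≥ −c, y ≥ 0.

Maximize: z = -73y1 - 66y2 - 96y3 - 70y4 - 85y5

Subject to:
  4y1 + 3y2 + 4y3 + 4y4 + 4y5 ≥ 7
  3y1 + 4y2 + 5y3 + 3y4 + 5y5 ≥ 9
  y1, y2, y3, y4, y5 ≥ 0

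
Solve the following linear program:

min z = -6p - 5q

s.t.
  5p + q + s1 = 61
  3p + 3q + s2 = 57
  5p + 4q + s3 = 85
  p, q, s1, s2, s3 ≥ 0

Evaluate the objective at each vertex of the feasible region:
  z(0, 0) = 0
  z(12.2, 0) = -73.2
  z(10.6, 8) = -103.6
  z(9, 10) = -104  ←
  z(0, 19) = -95
The minimum is at p = 9, q = 10.

p = 9, q = 10, z = -104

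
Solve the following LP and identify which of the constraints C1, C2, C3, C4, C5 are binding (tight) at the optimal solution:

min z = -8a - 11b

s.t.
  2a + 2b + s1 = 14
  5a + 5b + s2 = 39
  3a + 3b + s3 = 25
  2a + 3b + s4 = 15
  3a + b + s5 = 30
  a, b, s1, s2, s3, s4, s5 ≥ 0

At a = 6, b = 1, compute slack b - a·x for each constraint:
  C1: 14 − 14 = 0  (binding)
  C2: 39 − 35 = 4  (slack)
  C3: 25 − 21 = 4  (slack)
  C4: 15 − 15 = 0  (binding)
  C5: 30 − 19 = 11  (slack)

Optimal: a = 6, b = 1
Binding: C1, C4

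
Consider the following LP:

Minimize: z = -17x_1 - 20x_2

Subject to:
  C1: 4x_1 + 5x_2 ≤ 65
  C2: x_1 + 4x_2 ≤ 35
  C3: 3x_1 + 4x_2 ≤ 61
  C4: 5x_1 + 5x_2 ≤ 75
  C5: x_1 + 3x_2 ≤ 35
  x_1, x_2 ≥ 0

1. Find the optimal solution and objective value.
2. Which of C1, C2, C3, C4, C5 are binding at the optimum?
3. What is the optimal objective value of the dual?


1. x_1 = 10, x_2 = 5, z = -270
2. C1, C4
3. -270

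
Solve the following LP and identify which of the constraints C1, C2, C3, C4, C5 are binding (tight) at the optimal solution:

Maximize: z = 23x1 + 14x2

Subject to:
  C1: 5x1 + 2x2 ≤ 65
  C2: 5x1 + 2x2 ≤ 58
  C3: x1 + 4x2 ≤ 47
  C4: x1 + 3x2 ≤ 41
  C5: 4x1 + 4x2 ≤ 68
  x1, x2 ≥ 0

At x1 = 8, x2 = 9, compute slack b - a·x for each constraint:
  C1: 65 − 58 = 7  (slack)
  C2: 58 − 58 = 0  (binding)
  C3: 47 − 44 = 3  (slack)
  C4: 41 − 35 = 6  (slack)
  C5: 68 − 68 = 0  (binding)

Optimal: x1 = 8, x2 = 9
Binding: C2, C5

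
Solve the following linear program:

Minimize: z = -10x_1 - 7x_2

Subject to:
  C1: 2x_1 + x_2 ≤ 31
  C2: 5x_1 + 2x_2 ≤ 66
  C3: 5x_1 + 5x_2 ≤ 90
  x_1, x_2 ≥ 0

Evaluate the objective at each vertex of the feasible region:
  z(0, 0) = 0
  z(13.2, 0) = -132
  z(10, 8) = -156  ←
  z(0, 18) = -126
The minimum is at x_1 = 10, x_2 = 8.

x_1 = 10, x_2 = 8, z = -156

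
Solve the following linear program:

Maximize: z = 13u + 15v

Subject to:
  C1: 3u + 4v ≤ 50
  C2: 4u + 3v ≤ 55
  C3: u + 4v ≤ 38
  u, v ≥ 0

Evaluate the objective at each vertex of the feasible region:
  z(0, 0) = 0
  z(13.75, 0) = 178.8
  z(10, 5) = 205  ←
  z(6, 8) = 198
  z(0, 9.5) = 142.5
The maximum is at u = 10, v = 5.

u = 10, v = 5, z = 205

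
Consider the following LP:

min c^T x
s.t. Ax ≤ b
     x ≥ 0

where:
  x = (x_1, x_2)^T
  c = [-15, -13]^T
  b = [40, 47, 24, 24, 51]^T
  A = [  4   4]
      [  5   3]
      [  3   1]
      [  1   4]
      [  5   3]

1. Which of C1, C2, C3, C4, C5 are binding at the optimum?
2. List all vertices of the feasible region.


1. C1, C3
2. (0, 0), (8, 0), (7, 3), (5.333, 4.667), (0, 6)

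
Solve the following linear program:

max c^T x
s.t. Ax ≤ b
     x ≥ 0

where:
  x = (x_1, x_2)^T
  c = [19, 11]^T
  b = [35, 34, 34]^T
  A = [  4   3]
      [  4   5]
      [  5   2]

Evaluate the objective at each vertex of the feasible region:
  z(0, 0) = 0
  z(6.8, 0) = 129.2
  z(6, 2) = 136  ←
  z(0, 6.8) = 74.8
The maximum is at x_1 = 6, x_2 = 2.

x_1 = 6, x_2 = 2, z = 136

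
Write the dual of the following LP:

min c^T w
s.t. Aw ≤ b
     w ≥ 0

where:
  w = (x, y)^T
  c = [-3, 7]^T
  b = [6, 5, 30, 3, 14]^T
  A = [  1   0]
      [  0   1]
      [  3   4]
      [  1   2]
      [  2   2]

Primal min cᵀx s.t. Ax ≤ b, x ≥ 0  →  Dual max −bᵀy s.t. Aᵀy ≥ −c, y ≥ 0.

Maximize: z = -6y1 - 5y2 - 30y3 - 3y4 - 14y5

Subject to:
  y1 + 3y3 + y4 + 2y5 ≥ 3
  y2 + 4y3 + 2y4 + 2y5 ≥ -7
  y1, y2, y3, y4, y5 ≥ 0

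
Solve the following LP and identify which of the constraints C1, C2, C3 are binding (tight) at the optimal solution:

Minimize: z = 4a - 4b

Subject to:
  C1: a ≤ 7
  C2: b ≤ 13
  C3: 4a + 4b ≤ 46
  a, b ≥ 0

At a = 0, b = 11.5, compute slack b - a·x for each constraint:
  C1: 7 − 0 = 7  (slack)
  C2: 13 − 11.5 = 1.5  (slack)
  C3: 46 − 46 = 0  (binding)

Optimal: a = 0, b = 11.5
Binding: C3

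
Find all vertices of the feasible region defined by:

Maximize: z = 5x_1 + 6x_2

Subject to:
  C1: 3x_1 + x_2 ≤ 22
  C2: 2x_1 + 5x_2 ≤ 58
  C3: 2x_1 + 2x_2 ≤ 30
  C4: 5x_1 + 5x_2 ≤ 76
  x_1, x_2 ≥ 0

(0, 0), (7.333, 0), (4, 10), (0, 11.6)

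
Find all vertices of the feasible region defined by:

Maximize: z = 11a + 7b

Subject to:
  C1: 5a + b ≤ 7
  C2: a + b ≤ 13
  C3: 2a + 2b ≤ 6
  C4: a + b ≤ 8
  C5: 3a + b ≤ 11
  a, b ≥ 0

(0, 0), (1.4, 0), (1, 2), (0, 3)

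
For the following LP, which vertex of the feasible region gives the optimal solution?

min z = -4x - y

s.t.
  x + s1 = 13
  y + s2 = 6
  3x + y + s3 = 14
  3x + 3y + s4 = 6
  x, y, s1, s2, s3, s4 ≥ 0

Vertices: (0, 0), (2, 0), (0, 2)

Evaluate the objective at each vertex of the feasible region:
  z(0, 0) = 0
  z(2, 0) = -8  ←
  z(0, 2) = -2
The minimum is at x = 2, y = 0.

(2, 0)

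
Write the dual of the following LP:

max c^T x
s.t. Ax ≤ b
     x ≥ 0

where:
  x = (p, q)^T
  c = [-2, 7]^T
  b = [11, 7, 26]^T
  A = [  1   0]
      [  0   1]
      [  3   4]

Primal max cᵀx s.t. Ax ≤ b, x ≥ 0  →  Dual min bᵀy s.t. Aᵀy ≥ c, y ≥ 0.

Minimize: z = 11y1 + 7y2 + 26y3

Subject to:
  y1 + 3y3 ≥ -2
  y2 + 4y3 ≥ 7
  y1, y2, y3 ≥ 0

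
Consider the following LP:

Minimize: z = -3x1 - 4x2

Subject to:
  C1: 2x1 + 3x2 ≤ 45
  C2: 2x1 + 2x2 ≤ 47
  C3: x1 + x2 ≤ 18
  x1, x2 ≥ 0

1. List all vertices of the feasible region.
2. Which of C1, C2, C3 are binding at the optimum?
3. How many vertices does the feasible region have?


1. (0, 0), (18, 0), (9, 9), (0, 15)
2. C1, C3
3. 4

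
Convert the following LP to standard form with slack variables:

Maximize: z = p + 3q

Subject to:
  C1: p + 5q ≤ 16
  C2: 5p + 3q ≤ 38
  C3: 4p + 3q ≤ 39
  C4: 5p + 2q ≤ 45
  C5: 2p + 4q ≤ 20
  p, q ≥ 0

max z = p + 3q

s.t.
  p + 5q + s1 = 16
  5p + 3q + s2 = 38
  4p + 3q + s3 = 39
  5p + 2q + s4 = 45
  2p + 4q + s5 = 20
  p, q, s1, s2, s3, s4, s5 ≥ 0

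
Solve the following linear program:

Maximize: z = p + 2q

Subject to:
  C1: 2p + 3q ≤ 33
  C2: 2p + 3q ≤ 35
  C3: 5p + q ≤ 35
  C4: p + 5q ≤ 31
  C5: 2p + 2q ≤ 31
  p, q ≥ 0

Evaluate the objective at each vertex of the feasible region:
  z(0, 0) = 0
  z(7, 0) = 7
  z(6, 5) = 16  ←
  z(0, 6.2) = 12.4
The maximum is at p = 6, q = 5.

p = 6, q = 5, z = 16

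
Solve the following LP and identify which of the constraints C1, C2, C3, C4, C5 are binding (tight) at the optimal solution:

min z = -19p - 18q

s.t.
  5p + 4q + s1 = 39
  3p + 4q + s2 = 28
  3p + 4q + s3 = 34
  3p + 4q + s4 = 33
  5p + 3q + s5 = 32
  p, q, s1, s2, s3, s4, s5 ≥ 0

At p = 4, q = 4, compute slack b - a·x for each constraint:
  C1: 39 − 36 = 3  (slack)
  C2: 28 − 28 = 0  (binding)
  C3: 34 − 28 = 6  (slack)
  C4: 33 − 28 = 5  (slack)
  C5: 32 − 32 = 0  (binding)

Optimal: p = 4, q = 4
Binding: C2, C5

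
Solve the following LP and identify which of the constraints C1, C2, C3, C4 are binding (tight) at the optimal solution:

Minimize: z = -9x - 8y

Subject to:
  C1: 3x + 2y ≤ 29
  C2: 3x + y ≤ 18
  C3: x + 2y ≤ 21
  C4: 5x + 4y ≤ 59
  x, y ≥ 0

At x = 3, y = 9, compute slack b - a·x for each constraint:
  C1: 29 − 27 = 2  (slack)
  C2: 18 − 18 = 0  (binding)
  C3: 21 − 21 = 0  (binding)
  C4: 59 − 51 = 8  (slack)

Optimal: x = 3, y = 9
Binding: C2, C3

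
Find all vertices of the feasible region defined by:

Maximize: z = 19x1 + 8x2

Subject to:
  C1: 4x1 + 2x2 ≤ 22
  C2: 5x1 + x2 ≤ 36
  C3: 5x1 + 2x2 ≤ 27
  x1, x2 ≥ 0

(0, 0), (5.4, 0), (5, 1), (0, 11)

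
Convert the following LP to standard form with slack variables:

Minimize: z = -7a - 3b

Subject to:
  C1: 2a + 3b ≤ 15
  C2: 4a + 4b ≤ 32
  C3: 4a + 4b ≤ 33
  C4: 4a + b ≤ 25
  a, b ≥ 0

min z = -7a - 3b

s.t.
  2a + 3b + s1 = 15
  4a + 4b + s2 = 32
  4a + 4b + s3 = 33
  4a + b + s4 = 25
  a, b, s1, s2, s3, s4 ≥ 0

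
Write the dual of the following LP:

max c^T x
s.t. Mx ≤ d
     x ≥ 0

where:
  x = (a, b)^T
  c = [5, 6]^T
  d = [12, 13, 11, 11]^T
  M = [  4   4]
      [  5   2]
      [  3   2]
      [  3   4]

Primal max cᵀx s.t. Ax ≤ b, x ≥ 0  →  Dual min bᵀy s.t. Aᵀy ≥ c, y ≥ 0.

Minimize: z = 12y1 + 13y2 + 11y3 + 11y4

Subject to:
  4y1 + 5y2 + 3y3 + 3y4 ≥ 5
  4y1 + 2y2 + 2y3 + 4y4 ≥ 6
  y1, y2, y3, y4 ≥ 0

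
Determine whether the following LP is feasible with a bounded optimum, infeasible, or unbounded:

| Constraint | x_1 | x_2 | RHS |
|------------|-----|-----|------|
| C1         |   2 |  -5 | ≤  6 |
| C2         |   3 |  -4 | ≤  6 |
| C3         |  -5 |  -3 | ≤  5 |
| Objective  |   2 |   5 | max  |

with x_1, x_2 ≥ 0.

Unbounded (objective can increase without bound)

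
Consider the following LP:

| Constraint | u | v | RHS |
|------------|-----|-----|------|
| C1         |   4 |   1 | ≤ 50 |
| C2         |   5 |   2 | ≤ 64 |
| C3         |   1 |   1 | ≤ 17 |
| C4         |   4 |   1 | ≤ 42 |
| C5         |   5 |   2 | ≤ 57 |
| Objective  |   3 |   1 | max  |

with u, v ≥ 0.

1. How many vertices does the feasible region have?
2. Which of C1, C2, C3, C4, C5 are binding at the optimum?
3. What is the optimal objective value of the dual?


1. 5
2. C4, C5
3. 33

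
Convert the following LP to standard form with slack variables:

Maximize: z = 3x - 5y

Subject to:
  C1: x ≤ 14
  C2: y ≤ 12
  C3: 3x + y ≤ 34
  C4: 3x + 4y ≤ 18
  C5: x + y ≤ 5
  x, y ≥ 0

max z = 3x - 5y

s.t.
  x + s1 = 14
  y + s2 = 12
  3x + y + s3 = 34
  3x + 4y + s4 = 18
  x + y + s5 = 5
  x, y, s1, s2, s3, s4, s5 ≥ 0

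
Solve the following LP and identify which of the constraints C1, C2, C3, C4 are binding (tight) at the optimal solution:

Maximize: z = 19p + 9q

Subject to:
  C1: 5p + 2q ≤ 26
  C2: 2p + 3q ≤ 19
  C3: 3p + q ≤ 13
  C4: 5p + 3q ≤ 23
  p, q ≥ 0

At p = 4, q = 1, compute slack b - a·x for each constraint:
  C1: 26 − 22 = 4  (slack)
  C2: 19 − 11 = 8  (slack)
  C3: 13 − 13 = 0  (binding)
  C4: 23 − 23 = 0  (binding)

Optimal: p = 4, q = 1
Binding: C3, C4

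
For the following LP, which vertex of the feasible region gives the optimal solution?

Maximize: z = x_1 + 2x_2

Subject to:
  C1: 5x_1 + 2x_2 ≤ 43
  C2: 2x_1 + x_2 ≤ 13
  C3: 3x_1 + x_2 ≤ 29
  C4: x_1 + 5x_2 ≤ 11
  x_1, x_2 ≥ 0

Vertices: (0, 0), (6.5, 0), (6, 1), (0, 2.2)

Evaluate the objective at each vertex of the feasible region:
  z(0, 0) = 0
  z(6.5, 0) = 6.5
  z(6, 1) = 8  ←
  z(0, 2.2) = 4.4
The maximum is at x_1 = 6, x_2 = 1.

(6, 1)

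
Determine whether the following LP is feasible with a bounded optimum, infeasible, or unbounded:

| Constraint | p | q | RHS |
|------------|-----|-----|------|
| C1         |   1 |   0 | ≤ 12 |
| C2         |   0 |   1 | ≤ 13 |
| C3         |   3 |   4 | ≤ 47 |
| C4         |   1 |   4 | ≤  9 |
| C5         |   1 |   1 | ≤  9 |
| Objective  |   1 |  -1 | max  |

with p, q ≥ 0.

Feasible with a bounded optimal solution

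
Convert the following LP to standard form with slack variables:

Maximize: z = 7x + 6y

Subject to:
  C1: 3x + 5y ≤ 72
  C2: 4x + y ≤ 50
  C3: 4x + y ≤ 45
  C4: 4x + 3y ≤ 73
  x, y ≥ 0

max z = 7x + 6y

s.t.
  3x + 5y + s1 = 72
  4x + y + s2 = 50
  4x + y + s3 = 45
  4x + 3y + s4 = 73
  x, y, s1, s2, s3, s4 ≥ 0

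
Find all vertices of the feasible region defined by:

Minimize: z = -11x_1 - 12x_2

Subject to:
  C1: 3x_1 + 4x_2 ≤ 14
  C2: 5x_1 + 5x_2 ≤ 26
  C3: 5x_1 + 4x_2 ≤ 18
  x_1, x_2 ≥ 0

(0, 0), (3.6, 0), (2, 2), (0, 3.5)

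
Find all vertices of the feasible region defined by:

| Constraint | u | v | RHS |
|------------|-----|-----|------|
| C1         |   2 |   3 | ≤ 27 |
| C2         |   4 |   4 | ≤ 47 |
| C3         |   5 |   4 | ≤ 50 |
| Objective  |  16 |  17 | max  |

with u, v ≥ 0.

(0, 0), (10, 0), (6, 5), (0, 9)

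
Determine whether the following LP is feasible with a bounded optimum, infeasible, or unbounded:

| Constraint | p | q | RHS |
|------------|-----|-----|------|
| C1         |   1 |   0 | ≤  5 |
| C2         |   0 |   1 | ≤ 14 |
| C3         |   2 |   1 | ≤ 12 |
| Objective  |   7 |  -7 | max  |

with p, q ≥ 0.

Feasible with a bounded optimal solution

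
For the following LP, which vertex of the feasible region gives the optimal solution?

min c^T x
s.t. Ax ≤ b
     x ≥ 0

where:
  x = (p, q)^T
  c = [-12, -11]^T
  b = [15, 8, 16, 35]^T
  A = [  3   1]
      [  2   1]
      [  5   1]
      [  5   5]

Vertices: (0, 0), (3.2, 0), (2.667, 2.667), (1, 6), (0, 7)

Evaluate the objective at each vertex of the feasible region:
  z(0, 0) = 0
  z(3.2, 0) = -38.4
  z(2.667, 2.667) = -61.33
  z(1, 6) = -78  ←
  z(0, 7) = -77
The minimum is at p = 1, q = 6.

(1, 6)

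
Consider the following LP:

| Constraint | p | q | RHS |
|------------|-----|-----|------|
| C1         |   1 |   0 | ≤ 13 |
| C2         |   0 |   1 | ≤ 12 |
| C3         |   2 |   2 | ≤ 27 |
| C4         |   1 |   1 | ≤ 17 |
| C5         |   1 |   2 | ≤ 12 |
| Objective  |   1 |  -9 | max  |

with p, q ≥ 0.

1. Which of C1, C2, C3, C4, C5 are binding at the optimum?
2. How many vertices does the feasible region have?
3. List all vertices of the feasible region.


1. C5
2. 3
3. (0, 0), (12, 0), (0, 6)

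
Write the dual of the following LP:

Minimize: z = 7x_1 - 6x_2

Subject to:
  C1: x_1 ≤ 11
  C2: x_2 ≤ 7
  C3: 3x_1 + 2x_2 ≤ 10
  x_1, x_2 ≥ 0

Primal min cᵀx s.t. Ax ≤ b, x ≥ 0  →  Dual max −bᵀy s.t. Aᵀy ≥ −c, y ≥ 0.

Maximize: z = -11y1 - 7y2 - 10y3

Subject to:
  y1 + 3y3 ≥ -7
  y2 + 2y3 ≥ 6
  y1, y2, y3 ≥ 0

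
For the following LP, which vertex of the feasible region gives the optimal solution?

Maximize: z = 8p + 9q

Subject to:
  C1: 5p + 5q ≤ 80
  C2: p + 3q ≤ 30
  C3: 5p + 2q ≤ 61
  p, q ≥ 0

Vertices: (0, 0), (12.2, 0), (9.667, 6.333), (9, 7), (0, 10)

Evaluate the objective at each vertex of the feasible region:
  z(0, 0) = 0
  z(12.2, 0) = 97.6
  z(9.667, 6.333) = 134.3
  z(9, 7) = 135  ←
  z(0, 10) = 90
The maximum is at p = 9, q = 7.

(9, 7)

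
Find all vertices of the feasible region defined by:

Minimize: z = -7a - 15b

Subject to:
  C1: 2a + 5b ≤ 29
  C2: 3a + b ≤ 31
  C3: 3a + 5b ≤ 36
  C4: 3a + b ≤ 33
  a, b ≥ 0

(0, 0), (10.33, 0), (9.917, 1.25), (7, 3), (0, 5.8)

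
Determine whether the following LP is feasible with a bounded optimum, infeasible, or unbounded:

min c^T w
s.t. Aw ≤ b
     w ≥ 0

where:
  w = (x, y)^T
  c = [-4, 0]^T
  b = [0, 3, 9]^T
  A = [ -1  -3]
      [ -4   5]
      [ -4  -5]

Unbounded (objective can decrease without bound)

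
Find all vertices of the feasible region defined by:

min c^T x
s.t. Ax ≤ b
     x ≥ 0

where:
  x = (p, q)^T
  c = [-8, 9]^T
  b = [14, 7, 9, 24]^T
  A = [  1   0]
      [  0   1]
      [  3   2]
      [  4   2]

(0, 0), (3, 0), (0, 4.5)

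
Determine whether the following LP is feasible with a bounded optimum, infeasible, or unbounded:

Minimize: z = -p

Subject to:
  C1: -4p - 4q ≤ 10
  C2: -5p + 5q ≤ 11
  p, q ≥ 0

Unbounded (objective can decrease without bound)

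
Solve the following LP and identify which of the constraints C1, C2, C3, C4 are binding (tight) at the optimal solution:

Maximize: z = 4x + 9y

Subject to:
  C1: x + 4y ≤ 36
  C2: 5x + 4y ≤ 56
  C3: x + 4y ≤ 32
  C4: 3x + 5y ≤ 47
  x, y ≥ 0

At x = 4, y = 7, compute slack b - a·x for each constraint:
  C1: 36 − 32 = 4  (slack)
  C2: 56 − 48 = 8  (slack)
  C3: 32 − 32 = 0  (binding)
  C4: 47 − 47 = 0  (binding)

Optimal: x = 4, y = 7
Binding: C3, C4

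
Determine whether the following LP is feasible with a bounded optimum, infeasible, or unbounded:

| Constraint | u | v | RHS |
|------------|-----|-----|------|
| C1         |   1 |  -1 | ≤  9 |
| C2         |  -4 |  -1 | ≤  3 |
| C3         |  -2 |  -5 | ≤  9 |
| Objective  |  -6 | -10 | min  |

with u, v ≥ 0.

Unbounded (objective can decrease without bound)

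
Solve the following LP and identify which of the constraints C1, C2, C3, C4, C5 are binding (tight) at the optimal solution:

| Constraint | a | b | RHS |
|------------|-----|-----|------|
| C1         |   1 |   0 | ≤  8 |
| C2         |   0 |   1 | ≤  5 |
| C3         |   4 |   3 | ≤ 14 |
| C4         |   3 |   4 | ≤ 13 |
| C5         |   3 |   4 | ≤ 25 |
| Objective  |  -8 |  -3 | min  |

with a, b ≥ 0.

At a = 3.5, b = 0, compute slack b - a·x for each constraint:
  C1: 8 − 3.5 = 4.5  (slack)
  C2: 5 − 0 = 5  (slack)
  C3: 14 − 14 = 0  (binding)
  C4: 13 − 10.5 = 2.5  (slack)
  C5: 25 − 10.5 = 14.5  (slack)

Optimal: a = 3.5, b = 0
Binding: C3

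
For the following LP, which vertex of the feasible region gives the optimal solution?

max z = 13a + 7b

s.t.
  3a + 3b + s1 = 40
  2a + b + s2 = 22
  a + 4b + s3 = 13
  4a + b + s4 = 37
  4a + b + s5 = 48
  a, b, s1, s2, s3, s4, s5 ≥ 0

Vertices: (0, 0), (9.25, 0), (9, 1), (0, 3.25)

Evaluate the objective at each vertex of the feasible region:
  z(0, 0) = 0
  z(9.25, 0) = 120.2
  z(9, 1) = 124  ←
  z(0, 3.25) = 22.75
The maximum is at a = 9, b = 1.

(9, 1)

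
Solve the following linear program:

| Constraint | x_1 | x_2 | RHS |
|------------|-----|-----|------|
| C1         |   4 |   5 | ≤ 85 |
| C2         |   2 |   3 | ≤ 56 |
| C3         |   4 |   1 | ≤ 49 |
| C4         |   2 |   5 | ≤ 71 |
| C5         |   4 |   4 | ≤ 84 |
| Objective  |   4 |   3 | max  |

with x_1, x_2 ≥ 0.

Evaluate the objective at each vertex of the feasible region:
  z(0, 0) = 0
  z(12.25, 0) = 49
  z(10, 9) = 67  ←
  z(7, 11.4) = 62.2
  z(0, 14.2) = 42.6
The maximum is at x_1 = 10, x_2 = 9.

x_1 = 10, x_2 = 9, z = 67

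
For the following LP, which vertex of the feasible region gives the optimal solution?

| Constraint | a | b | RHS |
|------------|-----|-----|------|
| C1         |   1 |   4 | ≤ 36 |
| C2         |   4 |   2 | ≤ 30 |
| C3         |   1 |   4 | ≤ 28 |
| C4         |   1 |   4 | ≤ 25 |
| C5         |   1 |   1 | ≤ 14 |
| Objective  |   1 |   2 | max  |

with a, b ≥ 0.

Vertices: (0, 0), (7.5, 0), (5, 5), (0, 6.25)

Evaluate the objective at each vertex of the feasible region:
  z(0, 0) = 0
  z(7.5, 0) = 7.5
  z(5, 5) = 15  ←
  z(0, 6.25) = 12.5
The maximum is at a = 5, b = 5.

(5, 5)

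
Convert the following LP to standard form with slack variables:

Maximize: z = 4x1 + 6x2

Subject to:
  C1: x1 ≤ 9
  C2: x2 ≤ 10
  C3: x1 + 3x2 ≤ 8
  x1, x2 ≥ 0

max z = 4x1 + 6x2

s.t.
  x1 + s1 = 9
  x2 + s2 = 10
  x1 + 3x2 + s3 = 8
  x1, x2, s1, s2, s3 ≥ 0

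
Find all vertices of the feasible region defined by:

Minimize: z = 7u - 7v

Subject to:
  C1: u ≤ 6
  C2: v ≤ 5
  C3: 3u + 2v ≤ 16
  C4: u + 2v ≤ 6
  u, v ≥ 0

(0, 0), (5.333, 0), (5, 0.5), (0, 3)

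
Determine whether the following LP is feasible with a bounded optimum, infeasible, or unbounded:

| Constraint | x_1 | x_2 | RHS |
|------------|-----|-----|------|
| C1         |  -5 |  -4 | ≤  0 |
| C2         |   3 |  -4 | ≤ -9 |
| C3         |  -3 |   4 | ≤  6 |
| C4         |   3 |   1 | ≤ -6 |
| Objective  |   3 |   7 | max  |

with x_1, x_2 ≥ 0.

Infeasible (no feasible solution exists)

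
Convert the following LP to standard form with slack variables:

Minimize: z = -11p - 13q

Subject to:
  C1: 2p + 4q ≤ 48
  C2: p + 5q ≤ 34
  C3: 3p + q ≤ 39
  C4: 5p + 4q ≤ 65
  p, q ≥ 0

min z = -11p - 13q

s.t.
  2p + 4q + s1 = 48
  p + 5q + s2 = 34
  3p + q + s3 = 39
  5p + 4q + s4 = 65
  p, q, s1, s2, s3, s4 ≥ 0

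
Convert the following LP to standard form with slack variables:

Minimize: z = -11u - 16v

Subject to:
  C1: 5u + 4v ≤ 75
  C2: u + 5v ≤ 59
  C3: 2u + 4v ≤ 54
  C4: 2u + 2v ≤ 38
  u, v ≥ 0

min z = -11u - 16v

s.t.
  5u + 4v + s1 = 75
  u + 5v + s2 = 59
  2u + 4v + s3 = 54
  2u + 2v + s4 = 38
  u, v, s1, s2, s3, s4 ≥ 0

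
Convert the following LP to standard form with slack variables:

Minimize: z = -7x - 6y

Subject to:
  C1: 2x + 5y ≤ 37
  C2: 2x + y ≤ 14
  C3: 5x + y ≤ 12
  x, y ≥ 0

min z = -7x - 6y

s.t.
  2x + 5y + s1 = 37
  2x + y + s2 = 14
  5x + y + s3 = 12
  x, y, s1, s2, s3 ≥ 0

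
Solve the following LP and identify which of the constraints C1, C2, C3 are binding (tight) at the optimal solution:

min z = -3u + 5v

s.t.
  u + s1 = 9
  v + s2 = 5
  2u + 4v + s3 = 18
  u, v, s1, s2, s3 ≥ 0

At u = 9, v = 0, compute slack b - a·x for each constraint:
  C1: 9 − 9 = 0  (binding)
  C2: 5 − 0 = 5  (slack)
  C3: 18 − 18 = 0  (binding)

Optimal: u = 9, v = 0
Binding: C1, C3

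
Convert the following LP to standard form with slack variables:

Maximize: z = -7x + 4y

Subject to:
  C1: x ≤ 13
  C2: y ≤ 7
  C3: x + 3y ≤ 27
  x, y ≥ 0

max z = -7x + 4y

s.t.
  x + s1 = 13
  y + s2 = 7
  x + 3y + s3 = 27
  x, y, s1, s2, s3 ≥ 0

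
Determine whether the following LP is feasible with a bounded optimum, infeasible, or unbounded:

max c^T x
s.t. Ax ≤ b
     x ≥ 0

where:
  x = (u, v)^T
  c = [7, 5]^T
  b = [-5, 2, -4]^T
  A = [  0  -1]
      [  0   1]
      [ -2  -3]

Infeasible (no feasible solution exists)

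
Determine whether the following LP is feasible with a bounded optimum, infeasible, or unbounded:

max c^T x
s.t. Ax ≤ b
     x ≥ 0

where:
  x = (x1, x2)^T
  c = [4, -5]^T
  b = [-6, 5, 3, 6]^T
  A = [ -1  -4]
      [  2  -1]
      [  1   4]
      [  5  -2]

Infeasible (no feasible solution exists)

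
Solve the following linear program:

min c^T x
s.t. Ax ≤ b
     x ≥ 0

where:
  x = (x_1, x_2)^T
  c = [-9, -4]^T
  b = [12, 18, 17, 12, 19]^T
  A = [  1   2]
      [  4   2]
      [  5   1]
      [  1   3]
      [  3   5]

Evaluate the objective at each vertex of the feasible region:
  z(0, 0) = 0
  z(3.4, 0) = -30.6
  z(3, 2) = -35  ←
  z(0, 3.8) = -15.2
The minimum is at x_1 = 3, x_2 = 2.

x_1 = 3, x_2 = 2, z = -35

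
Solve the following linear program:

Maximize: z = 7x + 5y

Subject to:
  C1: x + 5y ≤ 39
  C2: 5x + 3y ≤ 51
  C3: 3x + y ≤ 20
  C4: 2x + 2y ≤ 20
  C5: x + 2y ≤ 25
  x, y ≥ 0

Evaluate the objective at each vertex of the feasible region:
  z(0, 0) = 0
  z(6.667, 0) = 46.67
  z(5, 5) = 60  ←
  z(2.75, 7.25) = 55.5
  z(0, 7.8) = 39
The maximum is at x = 5, y = 5.

x = 5, y = 5, z = 60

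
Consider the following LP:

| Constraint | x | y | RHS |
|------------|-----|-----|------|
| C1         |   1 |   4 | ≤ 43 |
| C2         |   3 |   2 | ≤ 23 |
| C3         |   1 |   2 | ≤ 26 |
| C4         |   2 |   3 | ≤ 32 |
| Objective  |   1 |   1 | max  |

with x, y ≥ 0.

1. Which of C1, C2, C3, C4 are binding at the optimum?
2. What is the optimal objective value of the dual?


1. C2, C4
2. 11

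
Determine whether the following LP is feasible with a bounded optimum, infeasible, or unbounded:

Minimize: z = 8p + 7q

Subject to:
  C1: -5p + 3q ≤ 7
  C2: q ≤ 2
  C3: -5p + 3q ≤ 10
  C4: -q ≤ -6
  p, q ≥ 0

Infeasible (no feasible solution exists)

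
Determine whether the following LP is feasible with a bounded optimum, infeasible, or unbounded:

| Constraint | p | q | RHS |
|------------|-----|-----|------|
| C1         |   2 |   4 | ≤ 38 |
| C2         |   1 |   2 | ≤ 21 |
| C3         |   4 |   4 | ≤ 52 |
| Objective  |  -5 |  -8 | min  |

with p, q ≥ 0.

Feasible with a bounded optimal solution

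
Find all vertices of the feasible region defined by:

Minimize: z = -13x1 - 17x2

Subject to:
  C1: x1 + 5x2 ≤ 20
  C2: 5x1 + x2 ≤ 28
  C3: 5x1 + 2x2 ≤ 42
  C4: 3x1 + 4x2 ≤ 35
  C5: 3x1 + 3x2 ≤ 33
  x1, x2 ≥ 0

(0, 0), (5.6, 0), (5, 3), (0, 4)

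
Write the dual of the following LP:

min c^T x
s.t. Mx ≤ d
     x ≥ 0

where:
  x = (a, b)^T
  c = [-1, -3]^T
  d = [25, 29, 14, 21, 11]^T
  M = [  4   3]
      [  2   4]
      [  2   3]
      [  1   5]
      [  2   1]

Primal min cᵀx s.t. Ax ≤ b, x ≥ 0  →  Dual max −bᵀy s.t. Aᵀy ≥ −c, y ≥ 0.

Maximize: z = -25y1 - 29y2 - 14y3 - 21y4 - 11y5

Subject to:
  4y1 + 2y2 + 2y3 + y4 + 2y5 ≥ 1
  3y1 + 4y2 + 3y3 + 5y4 + y5 ≥ 3
  y1, y2, y3, y4, y5 ≥ 0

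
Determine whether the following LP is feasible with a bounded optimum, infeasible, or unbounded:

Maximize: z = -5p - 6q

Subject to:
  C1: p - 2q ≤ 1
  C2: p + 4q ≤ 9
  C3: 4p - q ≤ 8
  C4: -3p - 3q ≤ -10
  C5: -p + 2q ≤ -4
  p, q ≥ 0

Infeasible (no feasible solution exists)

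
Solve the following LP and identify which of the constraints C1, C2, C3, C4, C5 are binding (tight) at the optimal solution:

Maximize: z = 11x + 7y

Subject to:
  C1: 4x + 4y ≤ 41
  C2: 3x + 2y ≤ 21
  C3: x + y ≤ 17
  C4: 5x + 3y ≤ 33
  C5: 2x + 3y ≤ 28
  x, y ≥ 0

At x = 3, y = 6, compute slack b - a·x for each constraint:
  C1: 41 − 36 = 5  (slack)
  C2: 21 − 21 = 0  (binding)
  C3: 17 − 9 = 8  (slack)
  C4: 33 − 33 = 0  (binding)
  C5: 28 − 24 = 4  (slack)

Optimal: x = 3, y = 6
Binding: C2, C4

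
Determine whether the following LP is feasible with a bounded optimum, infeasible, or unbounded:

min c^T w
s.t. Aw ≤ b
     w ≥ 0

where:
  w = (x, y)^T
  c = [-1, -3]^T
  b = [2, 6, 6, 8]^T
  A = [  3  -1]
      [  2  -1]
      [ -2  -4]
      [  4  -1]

Unbounded (objective can decrease without bound)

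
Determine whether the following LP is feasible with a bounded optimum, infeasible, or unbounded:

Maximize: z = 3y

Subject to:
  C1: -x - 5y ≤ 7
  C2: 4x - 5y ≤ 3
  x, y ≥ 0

Unbounded (objective can increase without bound)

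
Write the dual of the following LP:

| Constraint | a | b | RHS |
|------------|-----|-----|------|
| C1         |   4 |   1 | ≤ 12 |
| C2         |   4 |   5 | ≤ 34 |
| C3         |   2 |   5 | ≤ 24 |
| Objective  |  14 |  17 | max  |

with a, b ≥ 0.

Primal max cᵀx s.t. Ax ≤ b, x ≥ 0  →  Dual min bᵀy s.t. Aᵀy ≥ c, y ≥ 0.

Minimize: z = 12y1 + 34y2 + 24y3

Subject to:
  4y1 + 4y2 + 2y3 ≥ 14
  y1 + 5y2 + 5y3 ≥ 17
  y1, y2, y3 ≥ 0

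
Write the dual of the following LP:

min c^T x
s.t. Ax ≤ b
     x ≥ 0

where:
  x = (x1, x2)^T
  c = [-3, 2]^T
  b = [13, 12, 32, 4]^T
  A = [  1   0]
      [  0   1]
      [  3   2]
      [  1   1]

Primal min cᵀx s.t. Ax ≤ b, x ≥ 0  →  Dual max −bᵀy s.t. Aᵀy ≥ −c, y ≥ 0.

Maximize: z = -13y1 - 12y2 - 32y3 - 4y4

Subject to:
  y1 + 3y3 + y4 ≥ 3
  y2 + 2y3 + y4 ≥ -2
  y1, y2, y3, y4 ≥ 0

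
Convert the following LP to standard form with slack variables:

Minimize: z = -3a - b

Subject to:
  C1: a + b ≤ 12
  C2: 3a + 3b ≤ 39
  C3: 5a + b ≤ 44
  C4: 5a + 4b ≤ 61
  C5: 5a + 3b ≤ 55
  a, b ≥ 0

min z = -3a - b

s.t.
  a + b + s1 = 12
  3a + 3b + s2 = 39
  5a + b + s3 = 44
  5a + 4b + s4 = 61
  5a + 3b + s5 = 55
  a, b, s1, s2, s3, s4, s5 ≥ 0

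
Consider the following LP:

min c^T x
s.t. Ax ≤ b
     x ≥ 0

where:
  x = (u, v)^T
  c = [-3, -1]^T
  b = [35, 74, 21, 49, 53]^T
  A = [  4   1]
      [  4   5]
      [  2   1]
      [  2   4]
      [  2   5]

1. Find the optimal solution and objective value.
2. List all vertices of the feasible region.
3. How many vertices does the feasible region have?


1. u = 7, v = 7, z = -28
2. (0, 0), (8.75, 0), (7, 7), (6.5, 8), (0, 10.6)
3. 5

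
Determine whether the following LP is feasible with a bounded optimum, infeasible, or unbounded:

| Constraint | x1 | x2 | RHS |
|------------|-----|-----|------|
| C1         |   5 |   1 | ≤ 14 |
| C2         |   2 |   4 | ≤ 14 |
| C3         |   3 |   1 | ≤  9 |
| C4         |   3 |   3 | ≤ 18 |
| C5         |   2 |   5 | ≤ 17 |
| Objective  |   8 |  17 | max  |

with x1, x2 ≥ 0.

Feasible with a bounded optimal solution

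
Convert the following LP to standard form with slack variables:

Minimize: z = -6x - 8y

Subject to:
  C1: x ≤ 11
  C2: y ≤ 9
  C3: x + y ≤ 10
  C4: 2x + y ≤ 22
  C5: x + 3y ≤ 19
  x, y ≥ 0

min z = -6x - 8y

s.t.
  x + s1 = 11
  y + s2 = 9
  x + y + s3 = 10
  2x + y + s4 = 22
  x + 3y + s5 = 19
  x, y, s1, s2, s3, s4, s5 ≥ 0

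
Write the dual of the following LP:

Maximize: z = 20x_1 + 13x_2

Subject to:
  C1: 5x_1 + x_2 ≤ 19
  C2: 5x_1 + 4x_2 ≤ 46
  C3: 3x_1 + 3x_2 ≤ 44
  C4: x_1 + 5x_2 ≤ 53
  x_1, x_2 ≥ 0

Primal max cᵀx s.t. Ax ≤ b, x ≥ 0  →  Dual min bᵀy s.t. Aᵀy ≥ c, y ≥ 0.

Minimize: z = 19y1 + 46y2 + 44y3 + 53y4

Subject to:
  5y1 + 5y2 + 3y3 + y4 ≥ 20
  y1 + 4y2 + 3y3 + 5y4 ≥ 13
  y1, y2, y3, y4 ≥ 0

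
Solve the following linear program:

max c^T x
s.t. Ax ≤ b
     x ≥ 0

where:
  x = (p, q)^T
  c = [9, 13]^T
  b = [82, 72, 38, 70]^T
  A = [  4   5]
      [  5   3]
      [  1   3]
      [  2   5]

Evaluate the objective at each vertex of the feasible region:
  z(0, 0) = 0
  z(14.4, 0) = 129.6
  z(8.769, 9.385) = 200.9
  z(8, 10) = 202  ←
  z(0, 12.67) = 164.7
The maximum is at p = 8, q = 10.

p = 8, q = 10, z = 202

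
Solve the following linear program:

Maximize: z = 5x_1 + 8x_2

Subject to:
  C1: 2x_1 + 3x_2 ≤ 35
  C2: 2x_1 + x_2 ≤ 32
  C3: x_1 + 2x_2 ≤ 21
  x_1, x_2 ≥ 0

Evaluate the objective at each vertex of the feasible region:
  z(0, 0) = 0
  z(16, 0) = 80
  z(15.25, 1.5) = 88.25
  z(7, 7) = 91  ←
  z(0, 10.5) = 84
The maximum is at x_1 = 7, x_2 = 7.

x_1 = 7, x_2 = 7, z = 91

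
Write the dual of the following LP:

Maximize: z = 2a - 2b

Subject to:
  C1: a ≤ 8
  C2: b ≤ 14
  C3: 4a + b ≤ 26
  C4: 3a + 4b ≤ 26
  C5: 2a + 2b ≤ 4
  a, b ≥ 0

Primal max cᵀx s.t. Ax ≤ b, x ≥ 0  →  Dual min bᵀy s.t. Aᵀy ≥ c, y ≥ 0.

Minimize: z = 8y1 + 14y2 + 26y3 + 26y4 + 4y5

Subject to:
  y1 + 4y3 + 3y4 + 2y5 ≥ 2
  y2 + y3 + 4y4 + 2y5 ≥ -2
  y1, y2, y3, y4, y5 ≥ 0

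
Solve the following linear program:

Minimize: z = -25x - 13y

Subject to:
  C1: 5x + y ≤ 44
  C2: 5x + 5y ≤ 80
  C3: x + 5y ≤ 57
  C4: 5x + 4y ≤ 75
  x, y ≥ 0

Evaluate the objective at each vertex of the feasible region:
  z(0, 0) = 0
  z(8.8, 0) = -220
  z(7, 9) = -292  ←
  z(5.75, 10.25) = -277
  z(0, 11.4) = -148.2
The minimum is at x = 7, y = 9.

x = 7, y = 9, z = -292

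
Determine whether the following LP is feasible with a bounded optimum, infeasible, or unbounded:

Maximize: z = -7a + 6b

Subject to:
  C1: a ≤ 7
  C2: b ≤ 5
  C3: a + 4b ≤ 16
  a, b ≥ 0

Feasible with a bounded optimal solution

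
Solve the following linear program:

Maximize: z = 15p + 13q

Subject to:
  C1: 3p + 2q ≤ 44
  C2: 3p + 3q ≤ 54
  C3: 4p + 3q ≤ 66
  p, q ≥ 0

Evaluate the objective at each vertex of the feasible region:
  z(0, 0) = 0
  z(14.67, 0) = 220
  z(8, 10) = 250  ←
  z(0, 18) = 234
The maximum is at p = 8, q = 10.

p = 8, q = 10, z = 250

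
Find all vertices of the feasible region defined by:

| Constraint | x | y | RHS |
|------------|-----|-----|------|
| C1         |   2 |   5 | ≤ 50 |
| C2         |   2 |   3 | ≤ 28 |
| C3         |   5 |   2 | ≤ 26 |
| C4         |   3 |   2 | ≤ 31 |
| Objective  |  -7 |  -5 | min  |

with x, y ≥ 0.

(0, 0), (5.2, 0), (2, 8), (0, 9.333)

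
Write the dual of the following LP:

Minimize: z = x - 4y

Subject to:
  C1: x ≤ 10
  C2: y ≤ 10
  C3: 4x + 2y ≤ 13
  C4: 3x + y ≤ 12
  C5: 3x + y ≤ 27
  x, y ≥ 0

Primal min cᵀx s.t. Ax ≤ b, x ≥ 0  →  Dual max −bᵀy s.t. Aᵀy ≥ −c, y ≥ 0.

Maximize: z = -10y1 - 10y2 - 13y3 - 12y4 - 27y5

Subject to:
  y1 + 4y3 + 3y4 + 3y5 ≥ -1
  y2 + 2y3 + y4 + y5 ≥ 4
  y1, y2, y3, y4, y5 ≥ 0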